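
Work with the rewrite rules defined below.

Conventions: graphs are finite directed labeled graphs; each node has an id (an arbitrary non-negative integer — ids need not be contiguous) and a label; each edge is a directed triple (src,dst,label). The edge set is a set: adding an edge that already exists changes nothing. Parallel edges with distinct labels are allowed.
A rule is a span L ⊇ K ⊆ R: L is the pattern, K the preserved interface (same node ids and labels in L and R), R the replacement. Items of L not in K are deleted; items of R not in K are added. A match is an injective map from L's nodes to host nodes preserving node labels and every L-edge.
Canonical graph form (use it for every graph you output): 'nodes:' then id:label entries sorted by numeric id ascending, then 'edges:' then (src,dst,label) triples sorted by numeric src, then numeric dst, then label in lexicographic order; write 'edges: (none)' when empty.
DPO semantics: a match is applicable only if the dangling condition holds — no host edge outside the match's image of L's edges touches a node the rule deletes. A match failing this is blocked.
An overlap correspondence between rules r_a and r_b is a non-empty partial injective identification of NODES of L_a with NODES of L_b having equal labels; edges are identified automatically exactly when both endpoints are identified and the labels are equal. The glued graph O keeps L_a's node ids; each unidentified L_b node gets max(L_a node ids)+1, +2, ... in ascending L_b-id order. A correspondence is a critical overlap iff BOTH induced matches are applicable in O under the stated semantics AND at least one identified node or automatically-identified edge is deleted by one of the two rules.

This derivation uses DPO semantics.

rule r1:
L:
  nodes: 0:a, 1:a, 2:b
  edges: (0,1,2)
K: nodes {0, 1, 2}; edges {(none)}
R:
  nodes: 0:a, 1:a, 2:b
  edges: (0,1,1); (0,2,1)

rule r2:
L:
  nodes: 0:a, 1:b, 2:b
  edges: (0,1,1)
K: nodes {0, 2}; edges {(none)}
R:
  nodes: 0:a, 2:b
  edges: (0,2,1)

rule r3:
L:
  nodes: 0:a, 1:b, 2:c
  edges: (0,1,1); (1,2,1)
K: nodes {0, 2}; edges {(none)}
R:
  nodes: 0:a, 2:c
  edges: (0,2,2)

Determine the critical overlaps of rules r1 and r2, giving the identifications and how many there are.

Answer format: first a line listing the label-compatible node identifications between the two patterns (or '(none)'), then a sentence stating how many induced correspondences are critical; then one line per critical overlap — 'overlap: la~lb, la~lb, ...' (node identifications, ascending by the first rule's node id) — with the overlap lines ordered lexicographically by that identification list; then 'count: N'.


label-compatible node identifications between L(r1) and L(r2): 0~0, 1~0, 2~1, 2~2
3 of the induced correspondences are critical overlaps of r1 and r2.
overlap: 0~0, 2~1
overlap: 1~0, 2~1
overlap: 2~1
count: 3


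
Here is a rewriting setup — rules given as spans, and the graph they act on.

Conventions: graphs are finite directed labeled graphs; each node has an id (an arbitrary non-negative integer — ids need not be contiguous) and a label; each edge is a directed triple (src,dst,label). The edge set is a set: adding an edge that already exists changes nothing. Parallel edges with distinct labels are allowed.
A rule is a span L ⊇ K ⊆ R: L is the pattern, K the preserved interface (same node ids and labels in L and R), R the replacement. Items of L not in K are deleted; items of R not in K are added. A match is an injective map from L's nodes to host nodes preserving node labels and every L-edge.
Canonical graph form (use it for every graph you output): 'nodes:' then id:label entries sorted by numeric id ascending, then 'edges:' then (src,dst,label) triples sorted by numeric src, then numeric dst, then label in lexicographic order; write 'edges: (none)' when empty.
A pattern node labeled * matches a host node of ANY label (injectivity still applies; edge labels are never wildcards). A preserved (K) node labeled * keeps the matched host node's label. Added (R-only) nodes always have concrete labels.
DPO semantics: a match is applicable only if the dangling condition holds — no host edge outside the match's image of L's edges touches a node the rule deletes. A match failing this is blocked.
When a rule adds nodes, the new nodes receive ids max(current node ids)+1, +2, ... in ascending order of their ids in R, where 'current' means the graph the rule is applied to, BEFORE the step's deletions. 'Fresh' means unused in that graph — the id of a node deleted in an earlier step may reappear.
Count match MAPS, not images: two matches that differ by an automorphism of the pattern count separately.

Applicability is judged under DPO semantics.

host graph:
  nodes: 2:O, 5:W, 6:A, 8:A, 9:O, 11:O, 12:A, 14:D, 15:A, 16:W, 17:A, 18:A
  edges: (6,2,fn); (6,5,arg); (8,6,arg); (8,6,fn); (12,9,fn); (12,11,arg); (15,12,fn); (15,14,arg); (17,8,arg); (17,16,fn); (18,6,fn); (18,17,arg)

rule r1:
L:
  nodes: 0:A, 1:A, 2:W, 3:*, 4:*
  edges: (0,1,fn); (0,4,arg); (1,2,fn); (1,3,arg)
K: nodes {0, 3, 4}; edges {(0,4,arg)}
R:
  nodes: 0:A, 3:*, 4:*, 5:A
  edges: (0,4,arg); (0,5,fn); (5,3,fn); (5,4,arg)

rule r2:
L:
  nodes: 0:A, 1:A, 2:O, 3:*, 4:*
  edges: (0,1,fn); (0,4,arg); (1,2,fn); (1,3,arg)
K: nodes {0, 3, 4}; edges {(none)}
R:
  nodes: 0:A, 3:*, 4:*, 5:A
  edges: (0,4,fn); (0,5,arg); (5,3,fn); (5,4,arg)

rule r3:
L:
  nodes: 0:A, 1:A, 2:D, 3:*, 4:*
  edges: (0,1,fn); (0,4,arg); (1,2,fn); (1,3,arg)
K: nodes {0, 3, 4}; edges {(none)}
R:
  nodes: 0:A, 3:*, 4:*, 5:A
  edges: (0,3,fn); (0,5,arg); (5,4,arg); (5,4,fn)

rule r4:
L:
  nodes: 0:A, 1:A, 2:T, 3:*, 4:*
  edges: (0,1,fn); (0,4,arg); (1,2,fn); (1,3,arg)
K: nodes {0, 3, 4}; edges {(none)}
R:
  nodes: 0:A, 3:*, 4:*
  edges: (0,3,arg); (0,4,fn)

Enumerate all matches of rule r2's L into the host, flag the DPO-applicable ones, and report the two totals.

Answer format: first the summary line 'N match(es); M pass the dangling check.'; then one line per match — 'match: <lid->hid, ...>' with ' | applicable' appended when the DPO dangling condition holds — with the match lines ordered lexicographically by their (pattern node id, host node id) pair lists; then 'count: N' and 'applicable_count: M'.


2 match(es); 1 pass the dangling check.
match: 0->15, 1->12, 2->9, 3->11, 4->14 | applicable
match: 0->18, 1->6, 2->2, 3->5, 4->17
count: 2
applicable_count: 1


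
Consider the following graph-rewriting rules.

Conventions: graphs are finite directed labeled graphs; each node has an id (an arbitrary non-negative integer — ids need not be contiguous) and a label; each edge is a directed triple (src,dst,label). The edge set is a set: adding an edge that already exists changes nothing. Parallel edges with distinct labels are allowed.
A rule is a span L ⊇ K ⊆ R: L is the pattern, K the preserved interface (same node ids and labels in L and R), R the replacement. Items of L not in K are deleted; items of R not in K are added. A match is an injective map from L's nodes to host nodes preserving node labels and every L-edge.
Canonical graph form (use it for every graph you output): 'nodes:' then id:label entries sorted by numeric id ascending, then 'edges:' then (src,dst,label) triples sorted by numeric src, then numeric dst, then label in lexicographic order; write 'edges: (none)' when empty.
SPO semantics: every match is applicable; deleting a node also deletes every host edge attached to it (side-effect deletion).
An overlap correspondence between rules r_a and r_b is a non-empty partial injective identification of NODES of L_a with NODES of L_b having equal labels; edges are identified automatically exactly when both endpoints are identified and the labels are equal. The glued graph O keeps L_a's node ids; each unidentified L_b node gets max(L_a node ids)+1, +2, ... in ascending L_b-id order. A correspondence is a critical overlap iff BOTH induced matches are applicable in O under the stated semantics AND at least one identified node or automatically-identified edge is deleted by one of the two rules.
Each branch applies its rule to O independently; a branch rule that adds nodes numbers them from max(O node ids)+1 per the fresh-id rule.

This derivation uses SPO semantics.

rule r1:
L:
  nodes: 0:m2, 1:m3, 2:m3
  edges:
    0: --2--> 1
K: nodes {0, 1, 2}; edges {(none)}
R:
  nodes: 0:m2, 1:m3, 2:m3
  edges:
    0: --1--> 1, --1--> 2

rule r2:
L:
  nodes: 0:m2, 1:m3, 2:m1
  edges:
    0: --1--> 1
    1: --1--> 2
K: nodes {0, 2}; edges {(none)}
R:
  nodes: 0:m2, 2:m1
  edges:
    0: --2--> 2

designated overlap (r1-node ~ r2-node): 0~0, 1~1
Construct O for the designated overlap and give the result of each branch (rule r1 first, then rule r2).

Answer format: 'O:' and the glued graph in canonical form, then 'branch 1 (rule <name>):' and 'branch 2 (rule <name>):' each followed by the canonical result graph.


O:
nodes: 0:m2, 1:m3, 2:m3, 3:m1
edges: (0,1,1); (0,1,2); (1,3,1)
branch 1 (rule r1):
nodes: 0:m2, 1:m3, 2:m3, 3:m1
edges: (0,1,1); (0,2,1); (1,3,1)
branch 2 (rule r2):
nodes: 0:m2, 2:m3, 3:m1
edges: (0,3,2)


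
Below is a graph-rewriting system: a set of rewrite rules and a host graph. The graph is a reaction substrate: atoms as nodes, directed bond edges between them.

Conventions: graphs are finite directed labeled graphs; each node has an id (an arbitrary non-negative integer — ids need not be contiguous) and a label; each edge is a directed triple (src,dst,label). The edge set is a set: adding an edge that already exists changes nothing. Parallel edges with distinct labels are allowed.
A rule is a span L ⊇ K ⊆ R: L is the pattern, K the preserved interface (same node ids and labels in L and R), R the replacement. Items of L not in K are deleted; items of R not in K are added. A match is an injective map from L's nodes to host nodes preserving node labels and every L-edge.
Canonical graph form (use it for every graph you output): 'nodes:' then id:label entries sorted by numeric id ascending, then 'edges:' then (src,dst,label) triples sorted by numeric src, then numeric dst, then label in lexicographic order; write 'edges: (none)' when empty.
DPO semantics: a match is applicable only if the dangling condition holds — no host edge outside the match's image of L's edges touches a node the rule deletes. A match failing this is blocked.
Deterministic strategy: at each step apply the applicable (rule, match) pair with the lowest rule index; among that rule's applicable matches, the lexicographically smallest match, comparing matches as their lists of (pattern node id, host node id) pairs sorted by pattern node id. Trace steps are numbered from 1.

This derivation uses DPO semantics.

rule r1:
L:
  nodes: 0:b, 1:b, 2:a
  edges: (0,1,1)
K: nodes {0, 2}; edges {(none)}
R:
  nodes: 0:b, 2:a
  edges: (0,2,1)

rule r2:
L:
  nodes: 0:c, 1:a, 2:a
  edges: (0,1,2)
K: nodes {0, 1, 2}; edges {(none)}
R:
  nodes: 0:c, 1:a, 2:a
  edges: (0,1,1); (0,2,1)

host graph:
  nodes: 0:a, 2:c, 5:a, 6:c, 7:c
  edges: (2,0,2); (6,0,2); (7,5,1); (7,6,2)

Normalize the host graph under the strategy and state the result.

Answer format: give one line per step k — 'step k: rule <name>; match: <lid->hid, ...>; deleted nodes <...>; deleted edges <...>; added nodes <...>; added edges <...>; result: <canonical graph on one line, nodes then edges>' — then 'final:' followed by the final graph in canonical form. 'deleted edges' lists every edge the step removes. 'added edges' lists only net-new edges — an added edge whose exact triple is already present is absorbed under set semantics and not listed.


step 1: rule r2; match: 0->2, 1->0, 2->5; deleted nodes (none); deleted edges (2,0,2); added nodes (none); added edges (2,0,1); (2,5,1); result: nodes: 0:a, 2:c, 5:a, 6:c, 7:c edges: (2,0,1); (2,5,1); (6,0,2); (7,5,1); (7,6,2)
step 2: rule r2; match: 0->6, 1->0, 2->5; deleted nodes (none); deleted edges (6,0,2); added nodes (none); added edges (6,0,1); (6,5,1); result: nodes: 0:a, 2:c, 5:a, 6:c, 7:c edges: (2,0,1); (2,5,1); (6,0,1); (6,5,1); (7,5,1); (7,6,2)
final:
nodes: 0:a, 2:c, 5:a, 6:c, 7:c
edges: (2,0,1); (2,5,1); (6,0,1); (6,5,1); (7,5,1); (7,6,2)


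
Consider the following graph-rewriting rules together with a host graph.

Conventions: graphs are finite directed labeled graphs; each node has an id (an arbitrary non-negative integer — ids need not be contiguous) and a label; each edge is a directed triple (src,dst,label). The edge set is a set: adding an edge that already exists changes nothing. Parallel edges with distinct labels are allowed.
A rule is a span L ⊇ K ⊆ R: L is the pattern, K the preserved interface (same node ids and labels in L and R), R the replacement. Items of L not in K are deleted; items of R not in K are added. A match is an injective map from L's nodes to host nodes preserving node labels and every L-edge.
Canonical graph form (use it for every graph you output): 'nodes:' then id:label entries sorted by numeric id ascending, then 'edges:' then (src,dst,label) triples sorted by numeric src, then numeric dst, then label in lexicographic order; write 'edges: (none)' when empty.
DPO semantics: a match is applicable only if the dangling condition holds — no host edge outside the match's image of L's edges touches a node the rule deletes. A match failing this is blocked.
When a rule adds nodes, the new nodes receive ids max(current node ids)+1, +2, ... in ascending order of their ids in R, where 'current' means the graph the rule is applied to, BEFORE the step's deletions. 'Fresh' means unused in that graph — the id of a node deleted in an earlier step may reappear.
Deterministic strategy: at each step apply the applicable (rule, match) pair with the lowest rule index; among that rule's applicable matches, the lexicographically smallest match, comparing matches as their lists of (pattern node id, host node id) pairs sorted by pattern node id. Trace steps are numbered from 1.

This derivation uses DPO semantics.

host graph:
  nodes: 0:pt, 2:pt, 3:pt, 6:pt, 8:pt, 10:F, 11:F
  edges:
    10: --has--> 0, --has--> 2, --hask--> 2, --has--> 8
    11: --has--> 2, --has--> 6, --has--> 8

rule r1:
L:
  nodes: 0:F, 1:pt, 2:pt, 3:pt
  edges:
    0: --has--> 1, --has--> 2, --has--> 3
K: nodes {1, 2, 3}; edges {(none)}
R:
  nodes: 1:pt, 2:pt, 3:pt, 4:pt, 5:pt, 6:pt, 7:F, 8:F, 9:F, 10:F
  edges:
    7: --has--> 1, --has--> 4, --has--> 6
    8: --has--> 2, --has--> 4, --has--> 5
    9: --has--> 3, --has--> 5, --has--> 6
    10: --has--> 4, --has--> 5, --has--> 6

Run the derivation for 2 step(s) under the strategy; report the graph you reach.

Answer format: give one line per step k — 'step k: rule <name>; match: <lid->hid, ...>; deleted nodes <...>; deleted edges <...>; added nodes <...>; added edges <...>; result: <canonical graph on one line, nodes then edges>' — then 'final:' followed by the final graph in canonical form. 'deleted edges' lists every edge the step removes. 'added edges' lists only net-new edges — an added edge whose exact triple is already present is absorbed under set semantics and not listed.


step 1: rule r1; match: 0->11, 1->2, 2->6, 3->8; deleted nodes 11; deleted edges (11,2,has); (11,6,has); (11,8,has); added nodes 12, 13, 14, 15, 16, 17, 18; added edges (15,2,has); (15,12,has); (15,14,has); (16,6,has); (16,12,has); (16,13,has); (17,8,has); (17,13,has); (17,14,has); (18,12,has); (18,13,has); (18,14,has); result: nodes: 0:pt, 2:pt, 3:pt, 6:pt, 8:pt, 10:F, 12:pt, 13:pt, 14:pt, 15:F, 16:F, 17:F, 18:F edges: (10,0,has); (10,2,has); (10,2,hask); (10,8,has); (15,2,has); (15,12,has); (15,14,has); (16,6,has); (16,12,has); (16,13,has); (17,8,has); (17,13,has); (17,14,has); (18,12,has); (18,13,has); (18,14,has)
step 2: rule r1; match: 0->15, 1->2, 2->12, 3->14; deleted nodes 15; deleted edges (15,2,has); (15,12,has); (15,14,has); added nodes 19, 20, 21, 22, 23, 24, 25; added edges (22,2,has); (22,19,has); (22,21,has); (23,12,has); (23,19,has); (23,20,has); (24,14,has); (24,20,has); (24,21,has); (25,19,has); (25,20,has); (25,21,has); result: nodes: 0:pt, 2:pt, 3:pt, 6:pt, 8:pt, 10:F, 12:pt, 13:pt, 14:pt, 16:F, 17:F, 18:F, 19:pt, 20:pt, 21:pt, 22:F, 23:F, 24:F, 25:F edges: (10,0,has); (10,2,has); (10,2,hask); (10,8,has); (16,6,has); (16,12,has); (16,13,has); (17,8,has); (17,13,has); (17,14,has); (18,12,has); (18,13,has); (18,14,has); (22,2,has); (22,19,has); (22,21,has); (23,12,has); (23,19,has); (23,20,has); (24,14,has); (24,20,has); (24,21,has); (25,19,has); (25,20,has); (25,21,has)
final:
nodes: 0:pt, 2:pt, 3:pt, 6:pt, 8:pt, 10:F, 12:pt, 13:pt, 14:pt, 16:F, 17:F, 18:F, 19:pt, 20:pt, 21:pt, 22:F, 23:F, 24:F, 25:F
edges: (10,0,has); (10,2,has); (10,2,hask); (10,8,has); (16,6,has); (16,12,has); (16,13,has); (17,8,has); (17,13,has); (17,14,has); (18,12,has); (18,13,has); (18,14,has); (22,2,has); (22,19,has); (22,21,has); (23,12,has); (23,19,has); (23,20,has); (24,14,has); (24,20,has); (24,21,has); (25,19,has); (25,20,has); (25,21,has)


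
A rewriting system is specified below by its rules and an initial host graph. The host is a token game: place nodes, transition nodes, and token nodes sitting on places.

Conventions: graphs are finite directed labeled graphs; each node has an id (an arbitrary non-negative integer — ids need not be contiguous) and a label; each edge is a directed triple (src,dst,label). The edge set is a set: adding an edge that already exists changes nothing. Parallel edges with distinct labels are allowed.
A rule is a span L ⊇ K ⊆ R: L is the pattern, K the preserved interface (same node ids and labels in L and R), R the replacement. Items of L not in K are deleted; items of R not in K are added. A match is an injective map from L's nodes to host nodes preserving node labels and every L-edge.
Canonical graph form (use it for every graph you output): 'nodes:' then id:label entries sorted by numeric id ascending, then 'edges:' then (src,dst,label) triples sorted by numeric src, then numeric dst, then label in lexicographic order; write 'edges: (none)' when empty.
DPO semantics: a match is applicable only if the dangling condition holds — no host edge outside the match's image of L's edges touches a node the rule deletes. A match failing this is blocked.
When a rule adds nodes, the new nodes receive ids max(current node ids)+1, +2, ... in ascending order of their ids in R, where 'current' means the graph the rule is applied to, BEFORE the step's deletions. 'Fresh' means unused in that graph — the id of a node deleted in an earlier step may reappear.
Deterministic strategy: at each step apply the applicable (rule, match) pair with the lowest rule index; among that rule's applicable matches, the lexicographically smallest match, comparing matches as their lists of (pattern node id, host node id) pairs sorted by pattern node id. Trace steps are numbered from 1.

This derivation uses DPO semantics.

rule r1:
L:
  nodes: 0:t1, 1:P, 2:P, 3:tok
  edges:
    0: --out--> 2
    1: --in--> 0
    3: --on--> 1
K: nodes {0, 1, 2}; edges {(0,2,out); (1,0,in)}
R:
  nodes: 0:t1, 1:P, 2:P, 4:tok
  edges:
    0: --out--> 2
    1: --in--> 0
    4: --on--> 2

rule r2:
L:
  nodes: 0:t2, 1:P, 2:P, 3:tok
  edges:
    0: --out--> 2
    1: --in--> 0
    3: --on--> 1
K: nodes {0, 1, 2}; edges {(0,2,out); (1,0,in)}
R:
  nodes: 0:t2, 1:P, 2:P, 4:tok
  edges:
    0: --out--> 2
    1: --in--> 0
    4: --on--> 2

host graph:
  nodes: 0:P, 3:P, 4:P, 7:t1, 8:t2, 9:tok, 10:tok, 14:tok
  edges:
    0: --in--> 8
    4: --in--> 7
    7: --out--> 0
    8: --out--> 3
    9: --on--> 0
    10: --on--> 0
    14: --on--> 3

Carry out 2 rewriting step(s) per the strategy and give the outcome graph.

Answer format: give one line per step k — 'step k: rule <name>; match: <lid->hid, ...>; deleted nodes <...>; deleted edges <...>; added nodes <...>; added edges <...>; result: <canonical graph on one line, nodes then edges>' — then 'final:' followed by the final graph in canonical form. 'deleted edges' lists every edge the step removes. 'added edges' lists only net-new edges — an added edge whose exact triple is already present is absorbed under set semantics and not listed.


step 1: rule r2; match: 0->8, 1->0, 2->3, 3->9; deleted nodes 9; deleted edges (9,0,on); added nodes 15; added edges (15,3,on); result: nodes: 0:P, 3:P, 4:P, 7:t1, 8:t2, 10:tok, 14:tok, 15:tok edges: (0,8,in); (4,7,in); (7,0,out); (8,3,out); (10,0,on); (14,3,on); (15,3,on)
step 2: rule r2; match: 0->8, 1->0, 2->3, 3->10; deleted nodes 10; deleted edges (10,0,on); added nodes 16; added edges (16,3,on); result: nodes: 0:P, 3:P, 4:P, 7:t1, 8:t2, 14:tok, 15:tok, 16:tok edges: (0,8,in); (4,7,in); (7,0,out); (8,3,out); (14,3,on); (15,3,on); (16,3,on)
final:
nodes: 0:P, 3:P, 4:P, 7:t1, 8:t2, 14:tok, 15:tok, 16:tok
edges: (0,8,in); (4,7,in); (7,0,out); (8,3,out); (14,3,on); (15,3,on); (16,3,on)


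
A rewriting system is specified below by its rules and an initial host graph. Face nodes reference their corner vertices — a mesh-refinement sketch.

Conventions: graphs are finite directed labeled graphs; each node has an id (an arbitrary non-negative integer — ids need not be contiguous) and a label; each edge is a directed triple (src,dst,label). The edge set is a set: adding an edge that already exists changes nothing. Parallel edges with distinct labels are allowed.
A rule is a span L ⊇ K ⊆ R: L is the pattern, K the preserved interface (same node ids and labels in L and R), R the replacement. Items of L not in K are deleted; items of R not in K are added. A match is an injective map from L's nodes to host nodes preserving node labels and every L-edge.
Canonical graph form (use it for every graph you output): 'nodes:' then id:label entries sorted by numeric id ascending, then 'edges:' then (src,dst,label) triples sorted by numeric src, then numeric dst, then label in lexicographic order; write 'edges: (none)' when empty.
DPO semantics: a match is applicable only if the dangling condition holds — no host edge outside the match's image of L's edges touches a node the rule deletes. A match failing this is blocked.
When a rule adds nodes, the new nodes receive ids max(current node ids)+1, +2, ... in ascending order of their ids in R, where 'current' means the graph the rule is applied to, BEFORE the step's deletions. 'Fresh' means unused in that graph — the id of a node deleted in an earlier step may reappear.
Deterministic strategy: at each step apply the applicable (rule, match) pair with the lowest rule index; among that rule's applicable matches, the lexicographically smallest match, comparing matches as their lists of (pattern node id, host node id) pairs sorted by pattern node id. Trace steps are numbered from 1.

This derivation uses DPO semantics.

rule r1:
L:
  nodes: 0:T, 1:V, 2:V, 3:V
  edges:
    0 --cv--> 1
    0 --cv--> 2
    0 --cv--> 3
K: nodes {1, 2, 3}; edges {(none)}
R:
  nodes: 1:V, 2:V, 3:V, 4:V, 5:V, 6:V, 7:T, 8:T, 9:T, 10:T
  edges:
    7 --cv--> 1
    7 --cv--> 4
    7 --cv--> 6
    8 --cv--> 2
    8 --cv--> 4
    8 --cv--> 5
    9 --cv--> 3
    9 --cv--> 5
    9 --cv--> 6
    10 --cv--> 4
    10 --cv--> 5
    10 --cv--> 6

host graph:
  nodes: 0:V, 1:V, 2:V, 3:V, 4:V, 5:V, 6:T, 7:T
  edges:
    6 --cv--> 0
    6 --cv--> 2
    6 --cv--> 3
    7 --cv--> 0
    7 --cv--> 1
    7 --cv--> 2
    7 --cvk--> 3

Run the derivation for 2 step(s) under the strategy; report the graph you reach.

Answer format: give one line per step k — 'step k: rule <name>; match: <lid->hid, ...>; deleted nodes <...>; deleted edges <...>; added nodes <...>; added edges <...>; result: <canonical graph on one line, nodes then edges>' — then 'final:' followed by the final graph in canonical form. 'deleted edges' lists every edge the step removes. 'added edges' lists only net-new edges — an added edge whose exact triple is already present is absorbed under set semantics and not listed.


step 1: rule r1; match: 0->6, 1->0, 2->2, 3->3; deleted nodes 6; deleted edges (6,0,cv); (6,2,cv); (6,3,cv); added nodes 8, 9, 10, 11, 12, 13, 14; added edges (11,0,cv); (11,8,cv); (11,10,cv); (12,2,cv); (12,8,cv); (12,9,cv); (13,3,cv); (13,9,cv); (13,10,cv); (14,8,cv); (14,9,cv); (14,10,cv); result: nodes: 0:V, 1:V, 2:V, 3:V, 4:V, 5:V, 7:T, 8:V, 9:V, 10:V, 11:T, 12:T, 13:T, 14:T edges: (7,0,cv); (7,1,cv); (7,2,cv); (7,3,cvk); (11,0,cv); (11,8,cv); (11,10,cv); (12,2,cv); (12,8,cv); (12,9,cv); (13,3,cv); (13,9,cv); (13,10,cv); (14,8,cv); (14,9,cv); (14,10,cv)
step 2: rule r1; match: 0->11, 1->0, 2->8, 3->10; deleted nodes 11; deleted edges (11,0,cv); (11,8,cv); (11,10,cv); added nodes 15, 16, 17, 18, 19, 20, 21; added edges (18,0,cv); (18,15,cv); (18,17,cv); (19,8,cv); (19,15,cv); (19,16,cv); (20,10,cv); (20,16,cv); (20,17,cv); (21,15,cv); (21,16,cv); (21,17,cv); result: nodes: 0:V, 1:V, 2:V, 3:V, 4:V, 5:V, 7:T, 8:V, 9:V, 10:V, 12:T, 13:T, 14:T, 15:V, 16:V, 17:V, 18:T, 19:T, 20:T, 21:T edges: (7,0,cv); (7,1,cv); (7,2,cv); (7,3,cvk); (12,2,cv); (12,8,cv); (12,9,cv); (13,3,cv); (13,9,cv); (13,10,cv); (14,8,cv); (14,9,cv); (14,10,cv); (18,0,cv); (18,15,cv); (18,17,cv); (19,8,cv); (19,15,cv); (19,16,cv); (20,10,cv); (20,16,cv); (20,17,cv); (21,15,cv); (21,16,cv); (21,17,cv)
final:
nodes: 0:V, 1:V, 2:V, 3:V, 4:V, 5:V, 7:T, 8:V, 9:V, 10:V, 12:T, 13:T, 14:T, 15:V, 16:V, 17:V, 18:T, 19:T, 20:T, 21:T
edges: (7,0,cv); (7,1,cv); (7,2,cv); (7,3,cvk); (12,2,cv); (12,8,cv); (12,9,cv); (13,3,cv); (13,9,cv); (13,10,cv); (14,8,cv); (14,9,cv); (14,10,cv); (18,0,cv); (18,15,cv); (18,17,cv); (19,8,cv); (19,15,cv); (19,16,cv); (20,10,cv); (20,16,cv); (20,17,cv); (21,15,cv); (21,16,cv); (21,17,cv)


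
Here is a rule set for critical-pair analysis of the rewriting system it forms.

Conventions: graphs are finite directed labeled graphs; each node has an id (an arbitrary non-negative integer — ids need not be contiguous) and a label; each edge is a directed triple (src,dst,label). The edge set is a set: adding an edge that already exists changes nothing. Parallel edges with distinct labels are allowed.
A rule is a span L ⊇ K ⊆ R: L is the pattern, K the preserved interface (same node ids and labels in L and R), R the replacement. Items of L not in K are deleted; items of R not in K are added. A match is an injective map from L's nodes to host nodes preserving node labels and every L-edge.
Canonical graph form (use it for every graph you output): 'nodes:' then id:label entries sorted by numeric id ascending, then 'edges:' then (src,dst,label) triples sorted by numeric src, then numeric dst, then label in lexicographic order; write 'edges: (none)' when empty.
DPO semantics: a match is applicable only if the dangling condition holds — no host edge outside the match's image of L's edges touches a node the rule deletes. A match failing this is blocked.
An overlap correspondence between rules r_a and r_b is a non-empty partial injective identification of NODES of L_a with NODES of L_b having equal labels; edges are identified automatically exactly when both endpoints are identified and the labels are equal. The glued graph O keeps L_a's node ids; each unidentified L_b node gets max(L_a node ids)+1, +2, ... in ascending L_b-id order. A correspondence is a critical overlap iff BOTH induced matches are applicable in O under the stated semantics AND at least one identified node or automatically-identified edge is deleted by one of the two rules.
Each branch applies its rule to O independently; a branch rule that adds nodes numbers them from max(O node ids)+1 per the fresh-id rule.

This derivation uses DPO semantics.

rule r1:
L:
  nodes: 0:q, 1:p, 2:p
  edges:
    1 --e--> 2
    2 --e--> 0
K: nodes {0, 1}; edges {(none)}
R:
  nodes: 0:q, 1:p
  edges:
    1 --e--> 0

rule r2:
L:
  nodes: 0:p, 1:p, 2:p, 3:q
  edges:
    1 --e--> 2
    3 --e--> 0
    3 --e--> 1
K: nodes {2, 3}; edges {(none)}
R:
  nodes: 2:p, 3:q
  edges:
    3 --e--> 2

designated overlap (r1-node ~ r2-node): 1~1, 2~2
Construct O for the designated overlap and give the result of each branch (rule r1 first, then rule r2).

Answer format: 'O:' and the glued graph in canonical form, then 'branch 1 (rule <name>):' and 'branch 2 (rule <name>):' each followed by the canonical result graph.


O:
nodes: 0:q, 1:p, 2:p, 3:p, 4:q
edges: (1,2,e); (2,0,e); (4,1,e); (4,3,e)
branch 1 (rule r1):
nodes: 0:q, 1:p, 3:p, 4:q
edges: (1,0,e); (4,1,e); (4,3,e)
branch 2 (rule r2):
nodes: 0:q, 2:p, 4:q
edges: (2,0,e); (4,2,e)


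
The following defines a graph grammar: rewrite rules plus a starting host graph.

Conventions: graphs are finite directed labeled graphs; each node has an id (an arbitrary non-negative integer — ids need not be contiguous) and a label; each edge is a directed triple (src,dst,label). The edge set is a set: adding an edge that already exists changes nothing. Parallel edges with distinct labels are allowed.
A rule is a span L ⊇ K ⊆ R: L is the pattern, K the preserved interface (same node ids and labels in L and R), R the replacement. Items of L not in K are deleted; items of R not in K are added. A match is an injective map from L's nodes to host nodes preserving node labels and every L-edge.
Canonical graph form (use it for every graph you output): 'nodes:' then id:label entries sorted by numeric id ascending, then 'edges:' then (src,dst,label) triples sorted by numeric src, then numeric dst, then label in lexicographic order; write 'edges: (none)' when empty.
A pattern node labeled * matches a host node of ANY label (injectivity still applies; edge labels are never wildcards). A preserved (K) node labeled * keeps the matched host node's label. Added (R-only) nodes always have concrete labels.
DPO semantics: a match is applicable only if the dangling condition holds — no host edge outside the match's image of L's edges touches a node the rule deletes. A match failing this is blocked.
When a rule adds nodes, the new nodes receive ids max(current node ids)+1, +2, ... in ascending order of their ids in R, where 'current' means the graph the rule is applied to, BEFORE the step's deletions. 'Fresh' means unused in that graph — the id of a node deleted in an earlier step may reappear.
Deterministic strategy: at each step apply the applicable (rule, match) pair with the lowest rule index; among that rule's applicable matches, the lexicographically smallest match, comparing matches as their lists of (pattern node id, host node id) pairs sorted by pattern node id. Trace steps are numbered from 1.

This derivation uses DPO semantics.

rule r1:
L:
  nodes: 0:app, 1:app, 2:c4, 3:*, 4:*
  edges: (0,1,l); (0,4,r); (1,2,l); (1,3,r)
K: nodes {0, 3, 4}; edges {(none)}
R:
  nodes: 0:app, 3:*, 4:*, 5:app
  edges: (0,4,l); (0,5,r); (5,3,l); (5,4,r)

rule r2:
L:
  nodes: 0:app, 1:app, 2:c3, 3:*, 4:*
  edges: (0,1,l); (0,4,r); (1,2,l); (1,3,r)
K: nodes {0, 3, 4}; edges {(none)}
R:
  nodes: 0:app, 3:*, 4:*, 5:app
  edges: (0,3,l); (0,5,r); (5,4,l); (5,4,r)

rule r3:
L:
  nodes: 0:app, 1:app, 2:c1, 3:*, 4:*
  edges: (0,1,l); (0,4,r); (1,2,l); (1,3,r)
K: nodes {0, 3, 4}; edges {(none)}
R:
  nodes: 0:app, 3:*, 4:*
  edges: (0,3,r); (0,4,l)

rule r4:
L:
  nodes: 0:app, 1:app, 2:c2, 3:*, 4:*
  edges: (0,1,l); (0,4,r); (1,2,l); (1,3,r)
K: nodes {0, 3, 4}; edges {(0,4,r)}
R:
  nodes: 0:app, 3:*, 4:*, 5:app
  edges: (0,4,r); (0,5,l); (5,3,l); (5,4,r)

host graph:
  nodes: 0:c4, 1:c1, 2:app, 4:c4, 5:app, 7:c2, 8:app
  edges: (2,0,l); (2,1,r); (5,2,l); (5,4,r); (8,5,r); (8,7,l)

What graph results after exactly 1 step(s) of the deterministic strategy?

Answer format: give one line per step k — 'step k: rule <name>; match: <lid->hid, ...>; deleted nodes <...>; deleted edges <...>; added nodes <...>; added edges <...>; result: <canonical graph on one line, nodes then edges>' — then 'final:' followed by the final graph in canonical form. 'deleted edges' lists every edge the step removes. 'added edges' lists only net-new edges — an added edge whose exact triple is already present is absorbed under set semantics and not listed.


step 1: rule r1; match: 0->5, 1->2, 2->0, 3->1, 4->4; deleted nodes 0, 2; deleted edges (2,0,l); (2,1,r); (5,2,l); (5,4,r); added nodes 9; added edges (5,4,l); (5,9,r); (9,1,l); (9,4,r); result: nodes: 1:c1, 4:c4, 5:app, 7:c2, 8:app, 9:app edges: (5,4,l); (5,9,r); (8,5,r); (8,7,l); (9,1,l); (9,4,r)
final:
nodes: 1:c1, 4:c4, 5:app, 7:c2, 8:app, 9:app
edges: (5,4,l); (5,9,r); (8,5,r); (8,7,l); (9,1,l); (9,4,r)


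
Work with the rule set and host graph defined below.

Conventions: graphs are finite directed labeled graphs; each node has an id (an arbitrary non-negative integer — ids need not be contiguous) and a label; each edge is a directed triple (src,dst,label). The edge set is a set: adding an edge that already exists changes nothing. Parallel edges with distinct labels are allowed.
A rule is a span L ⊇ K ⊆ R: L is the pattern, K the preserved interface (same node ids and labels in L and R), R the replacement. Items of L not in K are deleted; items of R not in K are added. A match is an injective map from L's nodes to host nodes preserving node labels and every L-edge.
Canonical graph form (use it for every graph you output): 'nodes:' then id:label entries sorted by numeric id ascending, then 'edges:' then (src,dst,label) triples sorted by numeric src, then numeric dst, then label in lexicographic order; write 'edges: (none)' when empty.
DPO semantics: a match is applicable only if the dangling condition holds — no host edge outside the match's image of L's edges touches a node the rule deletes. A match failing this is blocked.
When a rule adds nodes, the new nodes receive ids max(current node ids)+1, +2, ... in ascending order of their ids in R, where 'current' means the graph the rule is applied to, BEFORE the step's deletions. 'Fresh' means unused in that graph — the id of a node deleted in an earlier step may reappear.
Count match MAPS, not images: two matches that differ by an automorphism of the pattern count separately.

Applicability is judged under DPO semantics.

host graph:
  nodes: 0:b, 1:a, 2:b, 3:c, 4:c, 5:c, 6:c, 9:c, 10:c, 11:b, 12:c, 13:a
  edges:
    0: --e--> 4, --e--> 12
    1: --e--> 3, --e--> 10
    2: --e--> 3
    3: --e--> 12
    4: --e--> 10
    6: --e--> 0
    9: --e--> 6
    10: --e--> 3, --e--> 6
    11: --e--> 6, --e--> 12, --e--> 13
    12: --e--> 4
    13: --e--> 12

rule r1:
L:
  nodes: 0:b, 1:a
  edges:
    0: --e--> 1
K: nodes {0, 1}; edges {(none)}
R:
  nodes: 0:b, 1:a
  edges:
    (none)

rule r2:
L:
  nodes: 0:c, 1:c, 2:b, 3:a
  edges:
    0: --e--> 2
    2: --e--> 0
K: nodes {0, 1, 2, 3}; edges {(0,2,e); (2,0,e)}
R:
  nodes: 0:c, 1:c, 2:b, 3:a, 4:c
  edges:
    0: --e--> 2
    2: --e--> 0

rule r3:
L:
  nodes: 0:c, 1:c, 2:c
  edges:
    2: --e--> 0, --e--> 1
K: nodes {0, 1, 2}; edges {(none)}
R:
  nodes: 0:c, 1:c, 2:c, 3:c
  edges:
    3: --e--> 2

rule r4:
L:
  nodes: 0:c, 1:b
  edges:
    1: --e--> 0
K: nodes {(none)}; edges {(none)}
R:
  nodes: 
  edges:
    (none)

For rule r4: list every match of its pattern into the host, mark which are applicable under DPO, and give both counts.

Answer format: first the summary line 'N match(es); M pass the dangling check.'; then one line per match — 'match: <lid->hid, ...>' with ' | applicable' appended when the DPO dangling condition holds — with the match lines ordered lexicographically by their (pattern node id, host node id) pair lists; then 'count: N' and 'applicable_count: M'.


5 match(es); 0 pass the dangling check.
match: 0->3, 1->2
match: 0->4, 1->0
match: 0->6, 1->11
match: 0->12, 1->0
match: 0->12, 1->11
count: 5
applicable_count: 0


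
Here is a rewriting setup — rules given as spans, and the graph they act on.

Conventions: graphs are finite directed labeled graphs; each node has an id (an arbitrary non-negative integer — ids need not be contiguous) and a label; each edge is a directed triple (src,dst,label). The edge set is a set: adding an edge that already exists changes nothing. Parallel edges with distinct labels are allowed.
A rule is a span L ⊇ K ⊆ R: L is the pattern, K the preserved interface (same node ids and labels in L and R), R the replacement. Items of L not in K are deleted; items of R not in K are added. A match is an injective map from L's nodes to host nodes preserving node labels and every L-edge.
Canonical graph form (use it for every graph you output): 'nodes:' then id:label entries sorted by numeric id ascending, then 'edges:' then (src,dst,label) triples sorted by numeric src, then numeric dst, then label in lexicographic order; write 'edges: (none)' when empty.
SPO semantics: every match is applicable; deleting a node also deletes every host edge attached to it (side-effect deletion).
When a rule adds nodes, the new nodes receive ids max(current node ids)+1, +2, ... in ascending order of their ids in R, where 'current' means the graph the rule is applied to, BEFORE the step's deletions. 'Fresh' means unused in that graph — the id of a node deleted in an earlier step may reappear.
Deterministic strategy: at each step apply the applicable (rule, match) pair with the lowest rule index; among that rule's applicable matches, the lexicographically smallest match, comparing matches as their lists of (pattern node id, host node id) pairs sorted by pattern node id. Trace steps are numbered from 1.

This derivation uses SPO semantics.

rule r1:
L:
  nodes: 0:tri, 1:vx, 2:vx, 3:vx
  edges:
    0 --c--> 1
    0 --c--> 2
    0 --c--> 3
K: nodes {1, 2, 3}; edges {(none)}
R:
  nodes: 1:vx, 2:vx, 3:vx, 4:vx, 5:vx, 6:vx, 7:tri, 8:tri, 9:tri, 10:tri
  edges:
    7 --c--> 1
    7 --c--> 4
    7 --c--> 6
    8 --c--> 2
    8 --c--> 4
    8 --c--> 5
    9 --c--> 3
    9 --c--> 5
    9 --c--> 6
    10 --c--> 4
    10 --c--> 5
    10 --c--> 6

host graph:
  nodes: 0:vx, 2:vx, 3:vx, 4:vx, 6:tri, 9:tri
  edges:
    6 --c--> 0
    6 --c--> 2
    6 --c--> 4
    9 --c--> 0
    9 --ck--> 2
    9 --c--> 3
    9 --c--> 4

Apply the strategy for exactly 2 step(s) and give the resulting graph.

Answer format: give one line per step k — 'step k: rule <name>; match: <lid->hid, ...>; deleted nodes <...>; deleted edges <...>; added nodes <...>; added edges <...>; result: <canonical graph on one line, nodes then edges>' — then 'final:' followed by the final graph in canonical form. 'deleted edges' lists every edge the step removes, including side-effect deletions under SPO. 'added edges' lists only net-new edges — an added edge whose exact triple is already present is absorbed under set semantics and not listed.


step 1: rule r1; match: 0->6, 1->0, 2->2, 3->4; deleted nodes 6; deleted edges (6,0,c); (6,2,c); (6,4,c); added nodes 10, 11, 12, 13, 14, 15, 16; added edges (13,0,c); (13,10,c); (13,12,c); (14,2,c); (14,10,c); (14,11,c); (15,4,c); (15,11,c); (15,12,c); (16,10,c); (16,11,c); (16,12,c); result: nodes: 0:vx, 2:vx, 3:vx, 4:vx, 9:tri, 10:vx, 11:vx, 12:vx, 13:tri, 14:tri, 15:tri, 16:tri edges: (9,0,c); (9,2,ck); (9,3,c); (9,4,c); (13,0,c); (13,10,c); (13,12,c); (14,2,c); (14,10,c); (14,11,c); (15,4,c); (15,11,c); (15,12,c); (16,10,c); (16,11,c); (16,12,c)
step 2: rule r1; match: 0->9, 1->0, 2->3, 3->4; deleted nodes 9; deleted edges (9,0,c); (9,2,ck); (9,3,c); (9,4,c); added nodes 17, 18, 19, 20, 21, 22, 23; added edges (20,0,c); (20,17,c); (20,19,c); (21,3,c); (21,17,c); (21,18,c); (22,4,c); (22,18,c); (22,19,c); (23,17,c); (23,18,c); (23,19,c); result: nodes: 0:vx, 2:vx, 3:vx, 4:vx, 10:vx, 11:vx, 12:vx, 13:tri, 14:tri, 15:tri, 16:tri, 17:vx, 18:vx, 19:vx, 20:tri, 21:tri, 22:tri, 23:tri edges: (13,0,c); (13,10,c); (13,12,c); (14,2,c); (14,10,c); (14,11,c); (15,4,c); (15,11,c); (15,12,c); (16,10,c); (16,11,c); (16,12,c); (20,0,c); (20,17,c); (20,19,c); (21,3,c); (21,17,c); (21,18,c); (22,4,c); (22,18,c); (22,19,c); (23,17,c); (23,18,c); (23,19,c)
final:
nodes: 0:vx, 2:vx, 3:vx, 4:vx, 10:vx, 11:vx, 12:vx, 13:tri, 14:tri, 15:tri, 16:tri, 17:vx, 18:vx, 19:vx, 20:tri, 21:tri, 22:tri, 23:tri
edges: (13,0,c); (13,10,c); (13,12,c); (14,2,c); (14,10,c); (14,11,c); (15,4,c); (15,11,c); (15,12,c); (16,10,c); (16,11,c); (16,12,c); (20,0,c); (20,17,c); (20,19,c); (21,3,c); (21,17,c); (21,18,c); (22,4,c); (22,18,c); (22,19,c); (23,17,c); (23,18,c); (23,19,c)


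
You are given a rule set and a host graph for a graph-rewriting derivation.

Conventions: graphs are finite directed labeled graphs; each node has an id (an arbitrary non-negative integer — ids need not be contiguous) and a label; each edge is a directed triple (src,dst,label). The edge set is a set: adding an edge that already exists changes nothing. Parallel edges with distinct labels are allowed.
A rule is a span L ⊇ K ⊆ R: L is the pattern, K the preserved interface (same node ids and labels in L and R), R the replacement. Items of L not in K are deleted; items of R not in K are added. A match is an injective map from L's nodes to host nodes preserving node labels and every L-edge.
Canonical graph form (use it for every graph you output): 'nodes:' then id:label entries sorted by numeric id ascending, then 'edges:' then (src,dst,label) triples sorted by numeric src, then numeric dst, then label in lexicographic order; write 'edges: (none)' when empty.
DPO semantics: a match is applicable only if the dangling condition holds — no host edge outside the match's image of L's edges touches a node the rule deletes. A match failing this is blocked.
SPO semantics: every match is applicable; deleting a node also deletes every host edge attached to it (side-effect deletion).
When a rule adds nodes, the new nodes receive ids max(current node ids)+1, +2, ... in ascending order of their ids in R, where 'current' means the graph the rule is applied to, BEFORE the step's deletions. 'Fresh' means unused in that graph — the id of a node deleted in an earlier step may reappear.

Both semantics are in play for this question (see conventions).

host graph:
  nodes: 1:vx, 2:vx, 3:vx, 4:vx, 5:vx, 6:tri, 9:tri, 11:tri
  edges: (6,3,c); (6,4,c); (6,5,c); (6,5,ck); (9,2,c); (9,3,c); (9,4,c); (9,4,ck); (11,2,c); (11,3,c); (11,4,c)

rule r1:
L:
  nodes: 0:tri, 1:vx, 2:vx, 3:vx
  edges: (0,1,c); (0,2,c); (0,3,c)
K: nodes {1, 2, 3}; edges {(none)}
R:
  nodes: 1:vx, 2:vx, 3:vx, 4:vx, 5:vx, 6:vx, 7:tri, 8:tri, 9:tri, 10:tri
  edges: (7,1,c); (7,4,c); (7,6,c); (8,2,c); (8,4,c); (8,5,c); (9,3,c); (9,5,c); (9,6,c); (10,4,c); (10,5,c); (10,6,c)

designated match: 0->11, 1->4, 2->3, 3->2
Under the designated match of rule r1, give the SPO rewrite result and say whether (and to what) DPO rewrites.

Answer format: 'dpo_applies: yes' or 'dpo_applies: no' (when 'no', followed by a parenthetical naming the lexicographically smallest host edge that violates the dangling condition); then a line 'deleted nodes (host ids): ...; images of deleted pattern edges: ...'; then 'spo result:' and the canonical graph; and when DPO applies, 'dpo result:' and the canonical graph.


dpo_applies: yes
deleted nodes (host ids): 11; images of deleted pattern edges: (11,2,c); (11,3,c); (11,4,c)
spo result:
nodes: 1:vx, 2:vx, 3:vx, 4:vx, 5:vx, 6:tri, 9:tri, 12:vx, 13:vx, 14:vx, 15:tri, 16:tri, 17:tri, 18:tri
edges: (6,3,c); (6,4,c); (6,5,c); (6,5,ck); (9,2,c); (9,3,c); (9,4,c); (9,4,ck); (15,4,c); (15,12,c); (15,14,c); (16,3,c); (16,12,c); (16,13,c); (17,2,c); (17,13,c); (17,14,c); (18,12,c); (18,13,c); (18,14,c)
dpo result:
nodes: 1:vx, 2:vx, 3:vx, 4:vx, 5:vx, 6:tri, 9:tri, 12:vx, 13:vx, 14:vx, 15:tri, 16:tri, 17:tri, 18:tri
edges: (6,3,c); (6,4,c); (6,5,c); (6,5,ck); (9,2,c); (9,3,c); (9,4,c); (9,4,ck); (15,4,c); (15,12,c); (15,14,c); (16,3,c); (16,12,c); (16,13,c); (17,2,c); (17,13,c); (17,14,c); (18,12,c); (18,13,c); (18,14,c)
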